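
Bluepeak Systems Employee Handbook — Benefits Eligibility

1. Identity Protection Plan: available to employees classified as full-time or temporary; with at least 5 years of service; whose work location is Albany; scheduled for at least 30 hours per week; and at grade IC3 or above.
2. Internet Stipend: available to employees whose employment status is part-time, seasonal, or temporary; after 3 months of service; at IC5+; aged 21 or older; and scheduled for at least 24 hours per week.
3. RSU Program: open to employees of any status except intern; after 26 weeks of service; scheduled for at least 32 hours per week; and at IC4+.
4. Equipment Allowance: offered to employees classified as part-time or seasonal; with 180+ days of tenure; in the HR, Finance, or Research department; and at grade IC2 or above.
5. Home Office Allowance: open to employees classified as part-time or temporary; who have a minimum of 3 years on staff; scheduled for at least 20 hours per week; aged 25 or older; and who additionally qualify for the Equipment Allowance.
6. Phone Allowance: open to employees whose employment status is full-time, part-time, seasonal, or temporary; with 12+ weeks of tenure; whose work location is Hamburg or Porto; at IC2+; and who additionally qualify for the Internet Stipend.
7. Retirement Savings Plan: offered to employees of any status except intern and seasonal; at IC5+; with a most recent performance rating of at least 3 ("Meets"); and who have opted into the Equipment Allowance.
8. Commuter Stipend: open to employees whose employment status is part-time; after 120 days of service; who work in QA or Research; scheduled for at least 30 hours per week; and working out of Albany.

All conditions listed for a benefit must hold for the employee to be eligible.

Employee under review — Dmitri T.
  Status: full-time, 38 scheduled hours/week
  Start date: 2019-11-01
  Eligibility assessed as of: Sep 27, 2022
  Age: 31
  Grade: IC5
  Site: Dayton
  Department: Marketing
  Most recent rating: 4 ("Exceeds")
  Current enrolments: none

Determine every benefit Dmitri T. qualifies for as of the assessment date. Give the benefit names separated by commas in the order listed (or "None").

RSU Program

Service from 2019-11-01 to Sep 27, 2022: 1061 days.
Identity Protection Plan — status full-time ✓; service 1061 days < 5 years (≈1825 days) ✗ → not eligible.
Internet Stipend — status full-time ✗ (requires part-time, seasonal, or temporary) → not eligible.
RSU Program — status full-time ✓ (not excluded); service 1061 days ≥ 26 weeks (≈182 days) ✓; 38 hrs/wk ≥ 32 ✓; grade IC5 ≥ IC4 ✓ → eligible.
Equipment Allowance — status full-time ✗ (requires part-time or seasonal) → not eligible.
Home Office Allowance — status full-time ✗ (requires part-time or temporary) → not eligible.
Phone Allowance — status full-time ✓; service 1061 days ≥ 12 weeks (≈84 days) ✓; site Dayton ✗ (not Hamburg or Porto) → not eligible.
Retirement Savings Plan — status full-time ✓ (not excluded); grade IC5 ≥ IC5 ✓; rating 4 ≥ 3 ✓; not enrolled in Equipment Allowance ✗ → not eligible.
Commuter Stipend — status full-time ✗ (requires part-time) → not eligible.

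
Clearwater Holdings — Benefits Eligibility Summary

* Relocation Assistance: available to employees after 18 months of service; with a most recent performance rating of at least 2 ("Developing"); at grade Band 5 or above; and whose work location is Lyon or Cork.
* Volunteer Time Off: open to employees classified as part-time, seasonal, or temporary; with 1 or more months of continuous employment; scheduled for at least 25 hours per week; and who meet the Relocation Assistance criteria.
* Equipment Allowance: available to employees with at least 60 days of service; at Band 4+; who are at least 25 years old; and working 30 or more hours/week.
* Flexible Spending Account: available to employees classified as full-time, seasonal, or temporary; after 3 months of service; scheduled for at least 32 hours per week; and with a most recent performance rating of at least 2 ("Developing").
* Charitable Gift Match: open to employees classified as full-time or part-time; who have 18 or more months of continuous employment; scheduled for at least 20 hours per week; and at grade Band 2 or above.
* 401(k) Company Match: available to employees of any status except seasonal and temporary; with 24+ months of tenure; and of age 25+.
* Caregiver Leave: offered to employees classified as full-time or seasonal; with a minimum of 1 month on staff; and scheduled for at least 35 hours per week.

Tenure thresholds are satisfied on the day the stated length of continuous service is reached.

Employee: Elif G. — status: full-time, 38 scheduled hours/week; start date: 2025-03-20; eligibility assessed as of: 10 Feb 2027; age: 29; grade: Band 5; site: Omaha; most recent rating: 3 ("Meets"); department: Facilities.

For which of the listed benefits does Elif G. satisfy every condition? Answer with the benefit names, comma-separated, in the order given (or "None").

Equipment Allowance, Flexible Spending Account, Charitable Gift Match, Caregiver Leave

Service from 2025-03-20 to 10 Feb 2027: 692 days.
Relocation Assistance — service 692 days ≥ 18 months (≈540 days) ✓; rating 3 ≥ 2 ✓; grade Band 5 ≥ Band 5 ✓; site Omaha ✗ (not Lyon or Cork) → not eligible.
Volunteer Time Off — status full-time ✗ (requires part-time, seasonal, or temporary) → not eligible.
Equipment Allowance — service 692 days ≥ 60 days ✓; grade Band 5 ≥ Band 4 ✓; age 29 ≥ 25 ✓; 38 hrs/wk ≥ 30 ✓ → eligible.
Flexible Spending Account — status full-time ✓; service 692 days ≥ 3 months (≈90 days) ✓; 38 hrs/wk ≥ 32 ✓; rating 3 ≥ 2 ✓ → eligible.
Charitable Gift Match — status full-time ✓; service 692 days ≥ 18 months (≈540 days) ✓; 38 hrs/wk ≥ 20 ✓; grade Band 5 ≥ Band 2 ✓ → eligible.
401(k) Company Match — status full-time ✓ (not excluded); service 692 days < 24 months (≈720 days) ✗ → not eligible.
Caregiver Leave — status full-time ✓; service 692 days ≥ 1 month (≈30 days) ✓; 38 hrs/wk ≥ 35 ✓ → eligible.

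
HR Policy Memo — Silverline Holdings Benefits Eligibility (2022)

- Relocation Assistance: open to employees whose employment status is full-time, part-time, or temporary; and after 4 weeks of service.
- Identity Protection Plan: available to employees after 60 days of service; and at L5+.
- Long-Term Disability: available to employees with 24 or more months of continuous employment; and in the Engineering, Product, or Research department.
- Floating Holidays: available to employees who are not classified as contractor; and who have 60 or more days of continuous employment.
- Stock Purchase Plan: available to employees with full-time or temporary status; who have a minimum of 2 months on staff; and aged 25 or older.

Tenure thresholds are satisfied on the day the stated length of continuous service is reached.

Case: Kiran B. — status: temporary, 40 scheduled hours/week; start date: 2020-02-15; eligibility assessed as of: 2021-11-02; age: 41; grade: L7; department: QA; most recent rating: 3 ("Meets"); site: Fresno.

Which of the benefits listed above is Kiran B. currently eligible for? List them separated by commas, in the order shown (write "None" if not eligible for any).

Service from 2020-02-15 to 2021-11-02: 626 days.
Relocation Assistance — status temporary ✓; service 626 days ≥ 4 weeks (≈28 days) ✓ → eligible.
Identity Protection Plan — service 626 days ≥ 60 days ✓; grade L7 ≥ L5 ✓ → eligible.
Long-Term Disability — service 626 days < 24 months (≈720 days) ✗ → not eligible.
Floating Holidays — status temporary ✓ (not excluded); service 626 days ≥ 60 days ✓ → eligible.
Stock Purchase Plan — status temporary ✓; service 626 days ≥ 2 months (≈60 days) ✓; age 41 ≥ 25 ✓ → eligible.

Relocation Assistance, Identity Protection Plan, Floating Holidays, Stock Purchase Plan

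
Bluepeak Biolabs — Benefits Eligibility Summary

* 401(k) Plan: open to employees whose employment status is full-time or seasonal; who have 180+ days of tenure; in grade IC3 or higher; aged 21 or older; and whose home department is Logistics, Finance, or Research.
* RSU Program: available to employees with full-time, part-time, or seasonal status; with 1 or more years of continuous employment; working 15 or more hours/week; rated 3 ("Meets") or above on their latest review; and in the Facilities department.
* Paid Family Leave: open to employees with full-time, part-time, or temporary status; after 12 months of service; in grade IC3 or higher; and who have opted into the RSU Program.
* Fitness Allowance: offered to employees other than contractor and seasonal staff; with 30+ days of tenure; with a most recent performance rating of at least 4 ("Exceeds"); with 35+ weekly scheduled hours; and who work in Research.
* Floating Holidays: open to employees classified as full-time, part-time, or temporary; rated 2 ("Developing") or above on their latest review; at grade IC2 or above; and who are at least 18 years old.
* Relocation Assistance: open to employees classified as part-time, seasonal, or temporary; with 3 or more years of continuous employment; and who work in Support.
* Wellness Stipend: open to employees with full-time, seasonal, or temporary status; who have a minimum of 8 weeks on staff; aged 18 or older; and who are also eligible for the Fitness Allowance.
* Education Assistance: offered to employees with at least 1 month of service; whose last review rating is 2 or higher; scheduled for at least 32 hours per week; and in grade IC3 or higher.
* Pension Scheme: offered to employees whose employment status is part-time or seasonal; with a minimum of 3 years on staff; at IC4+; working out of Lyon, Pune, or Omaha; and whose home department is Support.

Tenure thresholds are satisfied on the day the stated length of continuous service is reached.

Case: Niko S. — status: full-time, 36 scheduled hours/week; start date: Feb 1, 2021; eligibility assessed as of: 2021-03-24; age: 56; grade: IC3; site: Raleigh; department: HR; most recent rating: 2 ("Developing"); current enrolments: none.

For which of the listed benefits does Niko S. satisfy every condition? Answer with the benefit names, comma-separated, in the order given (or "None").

Service from Feb 1, 2021 to 2021-03-24: 51 days.
401(k) Plan — status full-time ✓; service 51 days < 180 days ✗ → not eligible.
RSU Program — status full-time ✓; service 51 days < 1 year (≈365 days) ✗ → not eligible.
Paid Family Leave — status full-time ✓; service 51 days < 12 months (≈360 days) ✗ → not eligible.
Fitness Allowance — status full-time ✓ (not excluded); service 51 days ≥ 30 days ✓; rating 2 < 4 ✗ → not eligible.
Floating Holidays — status full-time ✓; rating 2 ≥ 2 ✓; grade IC3 ≥ IC2 ✓; age 56 ≥ 18 ✓ → eligible.
Relocation Assistance — status full-time ✗ (requires part-time, seasonal, or temporary) → not eligible.
Wellness Stipend — status full-time ✓; service 51 days < 8 weeks (≈56 days) ✗ → not eligible.
Education Assistance — service 51 days ≥ 1 month (≈30 days) ✓; rating 2 ≥ 2 ✓; 36 hrs/wk ≥ 32 ✓; grade IC3 ≥ IC3 ✓ → eligible.
Pension Scheme — status full-time ✗ (requires part-time or seasonal) → not eligible.

Floating Holidays, Education Assistance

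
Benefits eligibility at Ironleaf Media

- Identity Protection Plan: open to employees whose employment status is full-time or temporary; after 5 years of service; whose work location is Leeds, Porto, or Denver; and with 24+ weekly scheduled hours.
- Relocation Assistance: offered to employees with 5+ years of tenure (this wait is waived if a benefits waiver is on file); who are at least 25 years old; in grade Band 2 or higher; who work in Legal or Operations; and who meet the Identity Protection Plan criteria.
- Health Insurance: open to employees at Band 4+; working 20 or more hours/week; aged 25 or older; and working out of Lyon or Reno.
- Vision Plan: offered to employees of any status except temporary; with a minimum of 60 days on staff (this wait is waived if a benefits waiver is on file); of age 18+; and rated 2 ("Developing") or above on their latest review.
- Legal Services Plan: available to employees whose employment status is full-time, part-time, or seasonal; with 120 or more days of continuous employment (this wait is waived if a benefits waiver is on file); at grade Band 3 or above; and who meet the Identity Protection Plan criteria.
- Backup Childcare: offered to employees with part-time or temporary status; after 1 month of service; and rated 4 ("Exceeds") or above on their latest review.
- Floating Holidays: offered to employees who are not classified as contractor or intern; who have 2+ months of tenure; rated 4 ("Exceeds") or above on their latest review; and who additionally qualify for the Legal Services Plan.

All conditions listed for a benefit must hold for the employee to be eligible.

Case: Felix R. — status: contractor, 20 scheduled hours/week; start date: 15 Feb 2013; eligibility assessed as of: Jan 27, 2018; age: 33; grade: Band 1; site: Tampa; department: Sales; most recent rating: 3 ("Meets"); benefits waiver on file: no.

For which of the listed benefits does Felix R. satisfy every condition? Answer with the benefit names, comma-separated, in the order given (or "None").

Service from 15 Feb 2013 to Jan 27, 2018: 1807 days.
Identity Protection Plan — status contractor ✗ (requires full-time or temporary) → not eligible.
Relocation Assistance — no waiver, service 1807 days < 5 years (≈1825 days) ✗ → not eligible.
Health Insurance — grade Band 1 < Band 4 ✗ → not eligible.
Vision Plan — status contractor ✓ (not excluded); no waiver, service 1807 days ≥ 60 days ✓; age 33 ≥ 18 ✓; rating 3 ≥ 2 ✓ → eligible.
Legal Services Plan — status contractor ✗ (requires full-time, part-time, or seasonal) → not eligible.
Backup Childcare — status contractor ✗ (requires part-time or temporary) → not eligible.
Floating Holidays — status contractor ✗ (excluded) → not eligible.

Vision Plan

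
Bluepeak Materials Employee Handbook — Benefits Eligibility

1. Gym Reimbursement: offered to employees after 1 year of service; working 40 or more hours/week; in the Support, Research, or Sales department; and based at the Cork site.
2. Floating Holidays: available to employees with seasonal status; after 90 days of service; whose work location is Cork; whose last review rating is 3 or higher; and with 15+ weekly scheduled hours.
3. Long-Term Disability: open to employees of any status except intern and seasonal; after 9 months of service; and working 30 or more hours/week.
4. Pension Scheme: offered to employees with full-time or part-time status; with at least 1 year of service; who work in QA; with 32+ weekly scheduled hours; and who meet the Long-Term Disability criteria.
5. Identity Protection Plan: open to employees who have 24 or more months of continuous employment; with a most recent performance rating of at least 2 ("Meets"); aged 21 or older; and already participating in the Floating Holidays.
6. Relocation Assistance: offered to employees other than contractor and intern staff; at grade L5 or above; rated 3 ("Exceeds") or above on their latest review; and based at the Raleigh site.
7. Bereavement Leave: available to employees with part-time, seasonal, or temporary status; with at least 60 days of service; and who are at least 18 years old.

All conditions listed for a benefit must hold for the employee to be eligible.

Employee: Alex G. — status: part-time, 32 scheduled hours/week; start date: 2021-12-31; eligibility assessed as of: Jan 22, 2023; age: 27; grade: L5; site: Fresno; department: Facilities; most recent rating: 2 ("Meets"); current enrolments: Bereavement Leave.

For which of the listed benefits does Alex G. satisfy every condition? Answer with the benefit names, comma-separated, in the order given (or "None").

Long-Term Disability, Bereavement Leave

Service from 2021-12-31 to Jan 22, 2023: 387 days.
Gym Reimbursement — service 387 days ≥ 1 year (≈365 days) ✓; 32 hrs/wk < 40 ✗ → not eligible.
Floating Holidays — status part-time ✗ (requires seasonal) → not eligible.
Long-Term Disability — status part-time ✓ (not excluded); service 387 days ≥ 9 months (≈270 days) ✓; 32 hrs/wk ≥ 30 ✓ → eligible.
Pension Scheme — status part-time ✓; service 387 days ≥ 1 year (≈365 days) ✓; dept Facilities ✗ → not eligible.
Identity Protection Plan — service 387 days < 24 months (≈720 days) ✗ → not eligible.
Relocation Assistance — status part-time ✓ (not excluded); grade L5 ≥ L5 ✓; rating 2 < 3 ✗ → not eligible.
Bereavement Leave — status part-time ✓; service 387 days ≥ 60 days ✓; age 27 ≥ 18 ✓ → eligible.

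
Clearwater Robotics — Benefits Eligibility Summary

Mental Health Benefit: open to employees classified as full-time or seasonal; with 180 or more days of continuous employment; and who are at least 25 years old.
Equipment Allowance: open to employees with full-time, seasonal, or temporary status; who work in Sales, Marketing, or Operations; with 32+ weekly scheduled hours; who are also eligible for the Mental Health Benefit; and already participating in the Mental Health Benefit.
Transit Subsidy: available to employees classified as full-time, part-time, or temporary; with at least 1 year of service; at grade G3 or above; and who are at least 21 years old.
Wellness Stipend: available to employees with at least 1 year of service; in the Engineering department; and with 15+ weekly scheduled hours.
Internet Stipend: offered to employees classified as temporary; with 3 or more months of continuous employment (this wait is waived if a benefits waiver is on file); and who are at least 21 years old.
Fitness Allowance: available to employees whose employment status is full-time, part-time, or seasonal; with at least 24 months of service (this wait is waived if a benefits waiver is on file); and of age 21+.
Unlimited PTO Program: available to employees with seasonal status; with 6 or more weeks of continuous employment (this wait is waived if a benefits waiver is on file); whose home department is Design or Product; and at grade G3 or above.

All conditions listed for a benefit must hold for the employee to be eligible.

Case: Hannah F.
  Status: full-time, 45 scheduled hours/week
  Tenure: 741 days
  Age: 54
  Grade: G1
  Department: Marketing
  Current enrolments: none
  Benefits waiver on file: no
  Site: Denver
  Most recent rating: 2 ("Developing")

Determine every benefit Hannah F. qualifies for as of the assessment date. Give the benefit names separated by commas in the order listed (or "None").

Mental Health Benefit, Fitness Allowance

Mental Health Benefit — status full-time ✓; service 741 days ≥ 180 days ✓; age 54 ≥ 25 ✓ → eligible.
Equipment Allowance — status full-time ✓; dept Marketing ✓; 45 hrs/wk ≥ 32 ✓; eligible for Mental Health Benefit ✓; not enrolled in Mental Health Benefit ✗ → not eligible.
Transit Subsidy — status full-time ✓; service 741 days ≥ 1 year (≈365 days) ✓; grade G1 < G3 ✗ → not eligible.
Wellness Stipend — service 741 days ≥ 1 year (≈365 days) ✓; dept Marketing ✗ → not eligible.
Internet Stipend — status full-time ✗ (requires temporary) → not eligible.
Fitness Allowance — status full-time ✓; no waiver, service 741 days ≥ 24 months (≈720 days) ✓; age 54 ≥ 21 ✓ → eligible.
Unlimited PTO Program — status full-time ✗ (requires seasonal) → not eligible.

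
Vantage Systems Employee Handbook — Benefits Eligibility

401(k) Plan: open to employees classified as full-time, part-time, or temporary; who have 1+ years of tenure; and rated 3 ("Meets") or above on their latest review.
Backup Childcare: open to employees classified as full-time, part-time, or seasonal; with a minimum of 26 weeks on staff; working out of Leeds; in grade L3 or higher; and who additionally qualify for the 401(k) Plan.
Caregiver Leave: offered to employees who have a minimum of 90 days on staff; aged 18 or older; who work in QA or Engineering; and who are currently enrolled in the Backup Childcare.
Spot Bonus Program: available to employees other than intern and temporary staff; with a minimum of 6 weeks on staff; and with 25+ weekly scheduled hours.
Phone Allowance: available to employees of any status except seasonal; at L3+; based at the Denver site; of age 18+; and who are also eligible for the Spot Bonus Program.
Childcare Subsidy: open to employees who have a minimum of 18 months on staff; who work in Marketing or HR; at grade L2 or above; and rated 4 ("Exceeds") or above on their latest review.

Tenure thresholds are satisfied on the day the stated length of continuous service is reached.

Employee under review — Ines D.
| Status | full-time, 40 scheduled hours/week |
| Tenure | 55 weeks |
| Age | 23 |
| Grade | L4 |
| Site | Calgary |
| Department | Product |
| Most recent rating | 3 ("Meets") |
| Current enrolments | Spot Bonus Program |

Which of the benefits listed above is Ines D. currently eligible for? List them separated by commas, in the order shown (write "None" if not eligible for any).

401(k) Plan — status full-time ✓; service 55 weeks ≥ 1 year (≈365 days) ✓; rating 3 ≥ 3 ✓ → eligible.
Backup Childcare — status full-time ✓; service 55 weeks ≥ 26 weeks ✓; site Calgary ✗ (not Leeds) → not eligible.
Caregiver Leave — service 55 weeks ≥ 90 days ✓; age 23 ≥ 18 ✓; dept Product ✗ → not eligible.
Spot Bonus Program — status full-time ✓ (not excluded); service 55 weeks ≥ 6 weeks ✓; 40 hrs/wk ≥ 25 ✓ → eligible.
Phone Allowance — status full-time ✓ (not excluded); grade L4 ≥ L3 ✓; site Calgary ✗ (not Denver) → not eligible.
Childcare Subsidy — service 55 weeks < 18 months (≈540 days) ✗ → not eligible.

401(k) Plan, Spot Bonus Program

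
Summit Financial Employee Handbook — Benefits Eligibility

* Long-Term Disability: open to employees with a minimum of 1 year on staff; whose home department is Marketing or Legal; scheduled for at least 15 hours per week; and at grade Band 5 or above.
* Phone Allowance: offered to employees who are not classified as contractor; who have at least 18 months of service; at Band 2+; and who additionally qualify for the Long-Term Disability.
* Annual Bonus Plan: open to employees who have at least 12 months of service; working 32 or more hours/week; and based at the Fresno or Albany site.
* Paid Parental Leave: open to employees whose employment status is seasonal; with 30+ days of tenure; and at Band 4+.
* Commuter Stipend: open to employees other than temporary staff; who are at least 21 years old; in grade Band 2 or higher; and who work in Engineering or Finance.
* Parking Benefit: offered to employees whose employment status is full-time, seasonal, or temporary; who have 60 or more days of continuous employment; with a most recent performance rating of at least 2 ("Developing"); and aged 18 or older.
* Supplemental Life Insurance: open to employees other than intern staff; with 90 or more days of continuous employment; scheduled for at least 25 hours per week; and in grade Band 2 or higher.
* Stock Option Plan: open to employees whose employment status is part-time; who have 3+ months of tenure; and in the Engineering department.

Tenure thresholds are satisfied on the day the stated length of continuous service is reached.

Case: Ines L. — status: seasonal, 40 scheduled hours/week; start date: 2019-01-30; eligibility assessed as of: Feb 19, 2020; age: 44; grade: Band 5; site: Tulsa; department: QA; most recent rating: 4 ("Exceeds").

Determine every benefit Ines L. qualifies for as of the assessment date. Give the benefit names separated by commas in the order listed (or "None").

Service from 2019-01-30 to Feb 19, 2020: 385 days.
Long-Term Disability — service 385 days ≥ 1 year (≈365 days) ✓; dept QA ✗ → not eligible.
Phone Allowance — status seasonal ✓ (not excluded); service 385 days < 18 months (≈540 days) ✗ → not eligible.
Annual Bonus Plan — service 385 days ≥ 12 months (≈360 days) ✓; 40 hrs/wk ≥ 32 ✓; site Tulsa ✗ (not Fresno or Albany) → not eligible.
Paid Parental Leave — status seasonal ✓; service 385 days ≥ 30 days ✓; grade Band 5 ≥ Band 4 ✓ → eligible.
Commuter Stipend — status seasonal ✓ (not excluded); age 44 ≥ 21 ✓; grade Band 5 ≥ Band 2 ✓; dept QA ✗ → not eligible.
Parking Benefit — status seasonal ✓; service 385 days ≥ 60 days ✓; rating 4 ≥ 2 ✓; age 44 ≥ 18 ✓ → eligible.
Supplemental Life Insurance — status seasonal ✓ (not excluded); service 385 days ≥ 90 days ✓; 40 hrs/wk ≥ 25 ✓; grade Band 5 ≥ Band 2 ✓ → eligible.
Stock Option Plan — status seasonal ✗ (requires part-time) → not eligible.

Paid Parental Leave, Parking Benefit, Supplemental Life Insurance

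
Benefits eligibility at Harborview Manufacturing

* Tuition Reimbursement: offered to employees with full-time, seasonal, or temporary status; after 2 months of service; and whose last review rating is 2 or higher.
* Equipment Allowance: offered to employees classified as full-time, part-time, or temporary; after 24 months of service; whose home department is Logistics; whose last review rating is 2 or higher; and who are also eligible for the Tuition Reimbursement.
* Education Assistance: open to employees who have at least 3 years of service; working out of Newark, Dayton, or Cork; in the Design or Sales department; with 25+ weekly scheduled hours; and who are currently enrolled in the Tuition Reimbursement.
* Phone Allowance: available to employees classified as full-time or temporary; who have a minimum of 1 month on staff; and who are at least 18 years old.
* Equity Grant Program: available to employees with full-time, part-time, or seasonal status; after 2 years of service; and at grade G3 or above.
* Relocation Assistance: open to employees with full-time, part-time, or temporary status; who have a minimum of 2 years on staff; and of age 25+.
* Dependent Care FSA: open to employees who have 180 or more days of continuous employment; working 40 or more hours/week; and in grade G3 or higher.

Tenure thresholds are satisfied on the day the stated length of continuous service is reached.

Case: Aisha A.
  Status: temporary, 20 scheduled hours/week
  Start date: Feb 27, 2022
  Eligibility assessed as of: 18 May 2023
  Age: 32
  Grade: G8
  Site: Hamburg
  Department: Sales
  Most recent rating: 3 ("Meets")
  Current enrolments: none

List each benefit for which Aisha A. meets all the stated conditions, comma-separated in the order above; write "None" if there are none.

Tuition Reimbursement, Phone Allowance

Service from Feb 27, 2022 to 18 May 2023: 445 days.
Tuition Reimbursement — status temporary ✓; service 445 days ≥ 2 months (≈60 days) ✓; rating 3 ≥ 2 ✓ → eligible.
Equipment Allowance — status temporary ✓; service 445 days < 24 months (≈720 days) ✗ → not eligible.
Education Assistance — service 445 days < 3 years (≈1095 days) ✗ → not eligible.
Phone Allowance — status temporary ✓; service 445 days ≥ 1 month (≈30 days) ✓; age 32 ≥ 18 ✓ → eligible.
Equity Grant Program — status temporary ✗ (requires full-time, part-time, or seasonal) → not eligible.
Relocation Assistance — status temporary ✓; service 445 days < 2 years (≈730 days) ✗ → not eligible.
Dependent Care FSA — service 445 days ≥ 180 days ✓; 20 hrs/wk < 40 ✗ → not eligible.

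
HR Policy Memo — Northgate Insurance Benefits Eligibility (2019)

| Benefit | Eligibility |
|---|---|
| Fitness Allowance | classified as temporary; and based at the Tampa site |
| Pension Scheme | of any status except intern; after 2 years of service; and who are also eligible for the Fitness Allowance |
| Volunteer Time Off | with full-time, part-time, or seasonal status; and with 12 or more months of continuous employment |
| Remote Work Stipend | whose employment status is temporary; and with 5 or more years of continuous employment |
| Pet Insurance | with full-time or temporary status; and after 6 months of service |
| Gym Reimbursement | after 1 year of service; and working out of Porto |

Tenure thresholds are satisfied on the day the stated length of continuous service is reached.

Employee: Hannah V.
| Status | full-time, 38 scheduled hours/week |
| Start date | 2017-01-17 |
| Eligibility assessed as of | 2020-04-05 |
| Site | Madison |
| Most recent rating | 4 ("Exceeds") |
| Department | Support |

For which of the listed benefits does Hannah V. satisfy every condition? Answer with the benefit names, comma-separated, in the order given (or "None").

Service from 2017-01-17 to 2020-04-05: 1174 days.
Fitness Allowance — status full-time ✗ (requires temporary) → not eligible.
Pension Scheme — status full-time ✓ (not excluded); service 1174 days ≥ 2 years (≈730 days) ✓; not eligible for Fitness Allowance ✗ → not eligible.
Volunteer Time Off — status full-time ✓; service 1174 days ≥ 12 months (≈360 days) ✓ → eligible.
Remote Work Stipend — status full-time ✗ (requires temporary) → not eligible.
Pet Insurance — status full-time ✓; service 1174 days ≥ 6 months (≈180 days) ✓ → eligible.
Gym Reimbursement — service 1174 days ≥ 1 year (≈365 days) ✓; site Madison ✗ (not Porto) → not eligible.

Volunteer Time Off, Pet Insurance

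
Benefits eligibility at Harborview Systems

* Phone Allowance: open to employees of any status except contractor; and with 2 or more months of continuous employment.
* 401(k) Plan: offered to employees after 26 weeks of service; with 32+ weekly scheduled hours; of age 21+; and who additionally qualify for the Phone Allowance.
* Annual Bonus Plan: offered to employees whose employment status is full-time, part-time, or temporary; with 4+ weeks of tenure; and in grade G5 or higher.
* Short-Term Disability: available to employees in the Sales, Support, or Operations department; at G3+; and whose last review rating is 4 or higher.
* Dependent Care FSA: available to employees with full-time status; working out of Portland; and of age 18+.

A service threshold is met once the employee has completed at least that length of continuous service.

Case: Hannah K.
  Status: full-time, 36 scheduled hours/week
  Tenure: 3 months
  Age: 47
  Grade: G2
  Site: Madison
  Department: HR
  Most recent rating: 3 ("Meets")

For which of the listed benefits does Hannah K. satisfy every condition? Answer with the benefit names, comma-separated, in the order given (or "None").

Phone Allowance

Phone Allowance — status full-time ✓ (not excluded); service 3 months ≥ 2 months ✓ → eligible.
401(k) Plan — service 3 months < 26 weeks (≈182 days) ✗ → not eligible.
Annual Bonus Plan — status full-time ✓; service 3 months ≥ 4 weeks (≈28 days) ✓; grade G2 < G5 ✗ → not eligible.
Short-Term Disability — dept HR ✗ → not eligible.
Dependent Care FSA — status full-time ✓; site Madison ✗ (not Portland) → not eligible.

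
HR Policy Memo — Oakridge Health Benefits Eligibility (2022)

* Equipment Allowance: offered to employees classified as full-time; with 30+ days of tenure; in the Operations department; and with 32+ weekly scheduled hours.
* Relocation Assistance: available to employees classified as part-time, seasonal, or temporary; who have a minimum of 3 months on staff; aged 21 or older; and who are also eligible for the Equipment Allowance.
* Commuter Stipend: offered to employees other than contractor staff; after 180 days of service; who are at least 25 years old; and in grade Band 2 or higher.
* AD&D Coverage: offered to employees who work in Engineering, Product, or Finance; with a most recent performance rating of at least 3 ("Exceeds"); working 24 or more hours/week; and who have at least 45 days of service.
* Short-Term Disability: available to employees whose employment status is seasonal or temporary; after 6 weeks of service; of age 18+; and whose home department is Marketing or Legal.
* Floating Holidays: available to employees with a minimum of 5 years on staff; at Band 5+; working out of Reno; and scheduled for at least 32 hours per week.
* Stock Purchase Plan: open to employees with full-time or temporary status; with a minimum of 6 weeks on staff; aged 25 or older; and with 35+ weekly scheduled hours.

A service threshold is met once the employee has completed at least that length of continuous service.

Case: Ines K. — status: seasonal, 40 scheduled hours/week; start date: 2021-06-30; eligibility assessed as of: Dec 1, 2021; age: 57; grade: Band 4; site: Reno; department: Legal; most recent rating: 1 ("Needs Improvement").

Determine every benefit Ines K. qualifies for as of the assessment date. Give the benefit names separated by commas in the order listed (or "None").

Service from 2021-06-30 to Dec 1, 2021: 154 days.
Equipment Allowance — status seasonal ✗ (requires full-time) → not eligible.
Relocation Assistance — status seasonal ✓; service 154 days ≥ 3 months (≈90 days) ✓; age 57 ≥ 21 ✓; not eligible for Equipment Allowance ✗ → not eligible.
Commuter Stipend — status seasonal ✓ (not excluded); service 154 days < 180 days ✗ → not eligible.
AD&D Coverage — dept Legal ✗ → not eligible.
Short-Term Disability — status seasonal ✓; service 154 days ≥ 6 weeks (≈42 days) ✓; age 57 ≥ 18 ✓; dept Legal ✓ → eligible.
Floating Holidays — service 154 days < 5 years (≈1825 days) ✗ → not eligible.
Stock Purchase Plan — status seasonal ✗ (requires full-time or temporary) → not eligible.

Short-Term Disability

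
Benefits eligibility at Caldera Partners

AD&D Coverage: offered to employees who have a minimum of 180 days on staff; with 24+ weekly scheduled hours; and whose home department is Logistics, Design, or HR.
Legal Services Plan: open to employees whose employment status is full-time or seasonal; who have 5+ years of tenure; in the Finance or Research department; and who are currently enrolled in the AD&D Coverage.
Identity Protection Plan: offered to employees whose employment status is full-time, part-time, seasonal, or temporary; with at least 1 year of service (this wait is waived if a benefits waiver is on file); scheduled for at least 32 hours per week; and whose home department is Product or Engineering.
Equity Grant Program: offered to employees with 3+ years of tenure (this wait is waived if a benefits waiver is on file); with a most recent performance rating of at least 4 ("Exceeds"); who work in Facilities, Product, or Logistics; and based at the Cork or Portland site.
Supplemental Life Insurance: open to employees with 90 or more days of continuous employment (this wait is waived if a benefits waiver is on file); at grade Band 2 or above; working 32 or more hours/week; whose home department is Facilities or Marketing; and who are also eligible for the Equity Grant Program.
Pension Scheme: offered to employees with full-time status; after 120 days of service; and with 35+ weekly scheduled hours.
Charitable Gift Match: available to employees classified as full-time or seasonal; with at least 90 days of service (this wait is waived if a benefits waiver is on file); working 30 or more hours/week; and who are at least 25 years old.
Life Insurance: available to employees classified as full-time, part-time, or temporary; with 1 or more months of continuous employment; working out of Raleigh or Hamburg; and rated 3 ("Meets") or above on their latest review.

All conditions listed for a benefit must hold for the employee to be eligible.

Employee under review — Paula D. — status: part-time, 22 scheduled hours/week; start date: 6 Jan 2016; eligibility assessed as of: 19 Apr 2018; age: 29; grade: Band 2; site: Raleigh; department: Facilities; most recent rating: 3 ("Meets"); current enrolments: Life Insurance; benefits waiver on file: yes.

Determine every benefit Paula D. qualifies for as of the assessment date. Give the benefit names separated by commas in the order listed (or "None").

Life Insurance

Service from 6 Jan 2016 to 19 Apr 2018: 834 days.
AD&D Coverage — service 834 days ≥ 180 days ✓; 22 hrs/wk < 24 ✗ → not eligible.
Legal Services Plan — status part-time ✗ (requires full-time or seasonal) → not eligible.
Identity Protection Plan — status part-time ✓; benefits waiver on file ✓; 22 hrs/wk < 32 ✗ → not eligible.
Equity Grant Program — benefits waiver on file ✓; rating 3 < 4 ✗ → not eligible.
Supplemental Life Insurance — benefits waiver on file ✓; grade Band 2 ≥ Band 2 ✓; 22 hrs/wk < 32 ✗ → not eligible.
Pension Scheme — status part-time ✗ (requires full-time) → not eligible.
Charitable Gift Match — status part-time ✗ (requires full-time or seasonal) → not eligible.
Life Insurance — status part-time ✓; service 834 days ≥ 1 month (≈30 days) ✓; site Raleigh ✓; rating 3 ≥ 3 ✓ → eligible.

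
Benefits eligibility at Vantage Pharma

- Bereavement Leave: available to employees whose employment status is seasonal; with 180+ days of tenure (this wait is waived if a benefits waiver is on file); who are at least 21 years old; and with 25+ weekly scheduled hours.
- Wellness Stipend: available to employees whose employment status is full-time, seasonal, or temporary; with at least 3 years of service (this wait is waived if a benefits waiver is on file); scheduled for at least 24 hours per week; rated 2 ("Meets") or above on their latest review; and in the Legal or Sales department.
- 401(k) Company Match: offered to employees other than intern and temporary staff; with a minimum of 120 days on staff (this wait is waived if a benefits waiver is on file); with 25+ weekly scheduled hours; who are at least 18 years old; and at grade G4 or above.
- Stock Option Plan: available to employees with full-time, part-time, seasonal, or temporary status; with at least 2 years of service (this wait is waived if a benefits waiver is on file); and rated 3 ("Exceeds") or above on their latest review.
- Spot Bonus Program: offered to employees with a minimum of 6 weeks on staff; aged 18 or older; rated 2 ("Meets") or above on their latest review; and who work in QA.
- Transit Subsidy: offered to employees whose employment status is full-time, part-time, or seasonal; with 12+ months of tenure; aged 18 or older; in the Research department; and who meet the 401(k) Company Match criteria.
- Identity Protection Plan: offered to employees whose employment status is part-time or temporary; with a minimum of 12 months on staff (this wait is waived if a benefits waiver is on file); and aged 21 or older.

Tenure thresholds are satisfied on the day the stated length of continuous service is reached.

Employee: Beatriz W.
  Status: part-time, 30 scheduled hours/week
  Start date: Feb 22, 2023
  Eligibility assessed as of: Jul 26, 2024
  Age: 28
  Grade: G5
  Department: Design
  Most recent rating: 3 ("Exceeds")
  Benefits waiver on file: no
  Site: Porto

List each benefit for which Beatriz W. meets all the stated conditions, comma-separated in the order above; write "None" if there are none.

Service from Feb 22, 2023 to Jul 26, 2024: 520 days.
Bereavement Leave — status part-time ✗ (requires seasonal) → not eligible.
Wellness Stipend — status part-time ✗ (requires full-time, seasonal, or temporary) → not eligible.
401(k) Company Match — status part-time ✓ (not excluded); no waiver, service 520 days ≥ 120 days ✓; 30 hrs/wk ≥ 25 ✓; age 28 ≥ 18 ✓; grade G5 ≥ G4 ✓ → eligible.
Stock Option Plan — status part-time ✓; no waiver, service 520 days < 2 years (≈730 days) ✗ → not eligible.
Spot Bonus Program — service 520 days ≥ 6 weeks (≈42 days) ✓; age 28 ≥ 18 ✓; rating 3 ≥ 2 ✓; dept Design ✗ → not eligible.
Transit Subsidy — status part-time ✓; service 520 days ≥ 12 months (≈360 days) ✓; age 28 ≥ 18 ✓; dept Design ✗ → not eligible.
Identity Protection Plan — status part-time ✓; no waiver, service 520 days ≥ 12 months (≈360 days) ✓; age 28 ≥ 21 ✓ → eligible.

401(k) Company Match, Identity Protection Plan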